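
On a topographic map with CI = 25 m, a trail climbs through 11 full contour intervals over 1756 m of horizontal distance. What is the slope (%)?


elevation change = 11 * 25 = 275 m
slope = 275 / 1756 * 100 = 15.7%

15.7%


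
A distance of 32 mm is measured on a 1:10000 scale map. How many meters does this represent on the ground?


ground = 32 mm * 10000 / 1000 = 320.0 m

320.0 m


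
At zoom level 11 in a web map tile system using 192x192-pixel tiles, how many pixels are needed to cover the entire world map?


tiles per axis = 2^11 = 2048
total tiles = 2048^2 = 4194304
pixels per axis = 2048 * 192 = 393216
total pixels = 393216^2 = 154618822656

154618822656 pixels


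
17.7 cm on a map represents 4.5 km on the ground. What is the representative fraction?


ground = 4.5 km = 450000 cm; RF denominator = ground / map = 450000 / 17.7 ≈ 25424; RF = 1:25424

1:25424


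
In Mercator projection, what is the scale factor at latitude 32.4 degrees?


SF = 1 / cos(32.4) = 1 / 0.844328 = 1.184

1.184


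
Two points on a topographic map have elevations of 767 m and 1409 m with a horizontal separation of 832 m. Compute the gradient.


gradient = (1409 - 767) / 832 = 642 / 832 = 0.7716

0.7716


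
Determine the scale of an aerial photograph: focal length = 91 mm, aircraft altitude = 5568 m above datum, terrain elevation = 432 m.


scale = f / (H - h) = 91 mm / 5136 m = 91 / 5136000 = 1:56440

1:56440


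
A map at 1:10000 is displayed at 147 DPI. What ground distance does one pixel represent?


pixel_cm = 2.54 / 147 ≈ 0.017279 cm
ground = pixel_cm * 10000 / 100 = 2.54 * 10000 / (147 * 100) = 25400 / 14700 ≈ 1.73 m

1.73 m


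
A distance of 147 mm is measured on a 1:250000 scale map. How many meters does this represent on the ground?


ground = 147 mm * 250000 / 1000 = 36750.0 m

36750.0 m


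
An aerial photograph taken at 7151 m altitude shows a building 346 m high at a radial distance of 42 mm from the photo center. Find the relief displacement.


d = h * r / H = 346 * 42 / 7151 = 2.03 mm

2.03 mm


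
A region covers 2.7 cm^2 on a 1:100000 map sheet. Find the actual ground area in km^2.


ground_area = 2.7 * (100000/100)^2 = 2700000.0 m^2 = 2.7 km^2

2.7 km^2


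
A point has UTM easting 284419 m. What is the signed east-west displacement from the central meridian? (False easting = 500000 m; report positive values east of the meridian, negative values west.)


displacement = 284419 - 500000 = -215581 m

-215581 m


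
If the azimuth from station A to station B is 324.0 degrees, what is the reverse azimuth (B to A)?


back azimuth = (324.0 + 180) mod 360 = 144.0 degrees

144.0 degrees


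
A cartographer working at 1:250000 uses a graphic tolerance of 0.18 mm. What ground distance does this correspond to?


ground = 0.18 mm * 250000 / 1000 = 45.0 m

45.0 m


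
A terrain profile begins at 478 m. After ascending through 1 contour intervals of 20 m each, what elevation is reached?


elevation = 478 + 1 * 20 = 498 m

498 m


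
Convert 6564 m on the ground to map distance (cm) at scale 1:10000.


map_cm = 6564 * 100 / 10000 = 65.64 cm

65.64 cm


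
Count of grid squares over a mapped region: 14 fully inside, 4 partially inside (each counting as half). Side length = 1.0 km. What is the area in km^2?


effective squares = 14 + 4 * 0.5 = 16.0
area = 16.0 * 1.0 = 16.0 km^2

16.0 km^2


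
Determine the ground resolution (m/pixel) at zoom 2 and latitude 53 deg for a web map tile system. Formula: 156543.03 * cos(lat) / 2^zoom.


res = 156543.03 * cos(53) / 2^2 = 156543.03 * 0.60181502 / 4 = 23552.49 m/pixel

23552.49 m/pixel


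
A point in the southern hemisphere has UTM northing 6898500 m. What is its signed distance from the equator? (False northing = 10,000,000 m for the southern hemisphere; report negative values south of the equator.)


For southern: actual = 6898500 - 10000000 = -3101500 m

-3101500 m


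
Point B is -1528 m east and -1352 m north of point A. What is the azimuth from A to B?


az = atan2(-1528, -1352) = -131.5 deg
adjusted to 0-360: 228.5 degrees

228.5 degrees


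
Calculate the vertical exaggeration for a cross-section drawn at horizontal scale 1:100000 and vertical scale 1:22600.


VE = horizontal_scale / vertical_scale = 100000 / 22600 ≈ 4.4

4.4x


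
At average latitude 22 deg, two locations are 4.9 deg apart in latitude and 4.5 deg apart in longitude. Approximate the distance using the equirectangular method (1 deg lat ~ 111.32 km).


dlat_km = 4.9 * 111.32 = 545.468
dlon_km = 4.5 * 111.32 * cos(22) ≈ 464.463
dist = sqrt(545.468^2 + 464.463^2) ≈ 716.4 km

716.4 km


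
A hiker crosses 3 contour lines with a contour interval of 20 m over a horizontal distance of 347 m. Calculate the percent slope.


elevation change = 3 * 20 = 60 m
slope = 60 / 347 * 100 = 17.3%

17.3%


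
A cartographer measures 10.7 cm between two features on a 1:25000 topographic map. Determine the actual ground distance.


ground = 10.7 cm * 25000 / 100 = 2675.0 m = 2.675 km

2.675 km


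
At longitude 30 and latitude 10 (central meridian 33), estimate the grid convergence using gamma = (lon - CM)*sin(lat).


gamma = (30 - 33) * sin(10) = -3 * 0.173648 = -0.521 degrees

-0.521 degrees


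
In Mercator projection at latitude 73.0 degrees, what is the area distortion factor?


area_distortion = 1/cos^2(73.0) = 11.698

11.698


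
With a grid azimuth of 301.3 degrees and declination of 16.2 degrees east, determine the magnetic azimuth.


magnetic azimuth = grid azimuth - declination (east +ve)
mag_az = 301.3 - 16.2 = 285.1 degrees

285.1 degrees


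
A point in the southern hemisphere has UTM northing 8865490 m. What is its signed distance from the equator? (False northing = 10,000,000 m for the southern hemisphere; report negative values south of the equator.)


For southern: actual = 8865490 - 10000000 = -1134510 m

-1134510 m


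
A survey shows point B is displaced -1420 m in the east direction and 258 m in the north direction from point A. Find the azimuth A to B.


az = atan2(-1420, 258) = -79.7 deg
adjusted to 0-360: 280.3 degrees

280.3 degrees


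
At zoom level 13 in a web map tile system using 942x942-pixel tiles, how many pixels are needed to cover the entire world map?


tiles per axis = 2^13 = 8192
total tiles = 8192^2 = 67108864
pixels per axis = 8192 * 942 = 7716864
total pixels = 7716864^2 = 59549989994496

59549989994496 pixels


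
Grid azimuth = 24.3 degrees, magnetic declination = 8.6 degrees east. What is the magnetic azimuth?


magnetic azimuth = grid azimuth - declination (east +ve)
mag_az = 24.3 - 8.6 = 15.7 degrees

15.7 degrees


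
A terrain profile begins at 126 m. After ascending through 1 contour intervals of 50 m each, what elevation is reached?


elevation = 126 + 1 * 50 = 176 m

176 m


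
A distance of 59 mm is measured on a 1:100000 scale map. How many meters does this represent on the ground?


ground = 59 mm * 100000 / 1000 = 5900.0 m

5900.0 m


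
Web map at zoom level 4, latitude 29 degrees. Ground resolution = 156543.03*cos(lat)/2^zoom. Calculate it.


res = 156543.03 * cos(29) / 2^4 = 156543.03 * 0.87461971 / 16 = 8557.23 m/pixel

8557.23 m/pixel


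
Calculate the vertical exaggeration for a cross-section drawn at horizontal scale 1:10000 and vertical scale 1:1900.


VE = horizontal_scale / vertical_scale = 10000 / 1900 ≈ 5.3

5.3x


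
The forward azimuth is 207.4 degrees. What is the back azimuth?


back azimuth = (207.4 + 180) mod 360 = 27.4 degrees

27.4 degrees


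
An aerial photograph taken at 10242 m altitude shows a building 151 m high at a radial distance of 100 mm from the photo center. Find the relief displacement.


d = h * r / H = 151 * 100 / 10242 = 1.47 mm

1.47 mm


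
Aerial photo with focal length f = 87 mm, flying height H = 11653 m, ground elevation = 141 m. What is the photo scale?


scale = f / (H - h) = 87 mm / 11512 m = 87 / 11512000 = 1:132322

1:132322


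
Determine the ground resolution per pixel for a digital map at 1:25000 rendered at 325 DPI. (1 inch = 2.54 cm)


pixel_cm = 2.54 / 325 ≈ 0.007815 cm
ground = pixel_cm * 25000 / 100 = 2.54 * 25000 / (325 * 100) = 63500 / 32500 ≈ 1.95 m

1.95 m


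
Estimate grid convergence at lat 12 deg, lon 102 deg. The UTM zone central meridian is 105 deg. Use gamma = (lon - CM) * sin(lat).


gamma = (102 - 105) * sin(12) = -3 * 0.207912 = -0.624 degrees

-0.624 degrees


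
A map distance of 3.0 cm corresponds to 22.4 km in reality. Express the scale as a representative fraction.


ground = 22.4 km = 2240000 cm; RF denominator = ground / map = 2240000 / 3.0 ≈ 746667; RF = 1:746667

1:746667


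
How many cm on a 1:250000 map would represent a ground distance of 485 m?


map_cm = 485 * 100 / 250000 = 0.194 cm ≈ 0.19 cm

0.19 cm


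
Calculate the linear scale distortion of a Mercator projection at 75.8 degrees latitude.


SF = 1 / cos(75.8) = 1 / 0.245307 = 4.077

4.077


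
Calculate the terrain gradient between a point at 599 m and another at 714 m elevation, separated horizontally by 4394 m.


gradient = (714 - 599) / 4394 = 115 / 4394 = 0.0262

0.0262


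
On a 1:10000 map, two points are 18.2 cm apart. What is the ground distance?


ground = 18.2 cm * 10000 / 100 = 1820.0 m = 1.82 km

1.82 km


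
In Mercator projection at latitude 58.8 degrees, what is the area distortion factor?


area_distortion = 1/cos^2(58.8) = 3.726

3.726


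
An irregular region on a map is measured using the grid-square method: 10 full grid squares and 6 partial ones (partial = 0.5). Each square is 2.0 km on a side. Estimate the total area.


effective squares = 10 + 6 * 0.5 = 13.0
area = 13.0 * 4.0 = 52.0 km^2

52.0 km^2


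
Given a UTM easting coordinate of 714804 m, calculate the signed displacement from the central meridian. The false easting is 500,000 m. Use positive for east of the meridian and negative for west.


displacement = 714804 - 500000 = 214804 m

214804 m


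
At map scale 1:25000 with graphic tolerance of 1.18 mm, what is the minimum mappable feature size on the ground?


ground = 1.18 mm * 25000 / 1000 = 29.5 m

29.5 m


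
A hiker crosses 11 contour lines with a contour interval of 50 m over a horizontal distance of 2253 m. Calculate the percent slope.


elevation change = 11 * 50 = 550 m
slope = 550 / 2253 * 100 = 24.4%

24.4%


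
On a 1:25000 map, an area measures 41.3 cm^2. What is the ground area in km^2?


ground_area = 41.3 * (25000/100)^2 = 2581250.0 m^2 = 2.58125 km^2 ≈ 2.581 km^2

2.581 km^2


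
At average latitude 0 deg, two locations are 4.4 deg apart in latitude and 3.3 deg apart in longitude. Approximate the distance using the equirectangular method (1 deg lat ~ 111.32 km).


dlat_km = 4.4 * 111.32 = 489.808
dlon_km = 3.3 * 111.32 * cos(0) ≈ 367.356
dist = sqrt(489.808^2 + 367.356^2) ≈ 612.3 km

612.3 km


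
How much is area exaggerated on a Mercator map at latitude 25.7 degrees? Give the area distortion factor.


area_distortion = 1/cos^2(25.7) = 1.232

1.232


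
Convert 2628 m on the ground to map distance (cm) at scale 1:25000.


map_cm = 2628 * 100 / 25000 = 10.512 cm ≈ 10.51 cm

10.51 cm


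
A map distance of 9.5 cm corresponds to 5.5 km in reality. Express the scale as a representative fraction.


ground = 5.5 km = 550000 cm; RF denominator = ground / map = 550000 / 9.5 ≈ 57895; RF = 1:57895

1:57895


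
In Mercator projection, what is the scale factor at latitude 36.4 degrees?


SF = 1 / cos(36.4) = 1 / 0.804894 = 1.242

1.242


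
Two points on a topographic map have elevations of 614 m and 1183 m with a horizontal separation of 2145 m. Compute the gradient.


gradient = (1183 - 614) / 2145 = 569 / 2145 = 0.2653

0.2653


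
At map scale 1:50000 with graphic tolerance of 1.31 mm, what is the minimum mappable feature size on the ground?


ground = 1.31 mm * 50000 / 1000 = 65.5 m

65.5 m


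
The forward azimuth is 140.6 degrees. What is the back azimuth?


back azimuth = (140.6 + 180) mod 360 = 320.6 degrees

320.6 degrees


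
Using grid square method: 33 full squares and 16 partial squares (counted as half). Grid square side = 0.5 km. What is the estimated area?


effective squares = 33 + 16 * 0.5 = 41.0
area = 41.0 * 0.25 = 10.25 km^2

10.25 km^2


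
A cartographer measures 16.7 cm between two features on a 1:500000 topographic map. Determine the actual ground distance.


ground = 16.7 cm * 500000 / 100 = 83500.0 m = 83.5 km

83.5 km


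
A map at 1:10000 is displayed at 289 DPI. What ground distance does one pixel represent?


pixel_cm = 2.54 / 289 ≈ 0.008789 cm
ground = pixel_cm * 10000 / 100 = 2.54 * 10000 / (289 * 100) = 25400 / 28900 ≈ 0.88 m

0.88 m


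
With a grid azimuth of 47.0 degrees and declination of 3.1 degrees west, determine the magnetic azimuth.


magnetic azimuth = grid azimuth - declination (east +ve)
mag_az = 47.0 - -3.1 = 50.1 degrees

50.1 degrees


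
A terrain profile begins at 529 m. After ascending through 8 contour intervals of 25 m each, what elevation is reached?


elevation = 529 + 8 * 25 = 729 m

729 m


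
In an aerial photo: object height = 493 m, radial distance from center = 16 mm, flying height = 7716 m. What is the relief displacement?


d = h * r / H = 493 * 16 / 7716 = 1.02 mm

1.02 mm


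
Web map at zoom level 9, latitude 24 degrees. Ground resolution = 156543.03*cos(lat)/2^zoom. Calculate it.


res = 156543.03 * cos(24) / 2^9 = 156543.03 * 0.91354546 / 512 = 279.31 m/pixel

279.31 m/pixel


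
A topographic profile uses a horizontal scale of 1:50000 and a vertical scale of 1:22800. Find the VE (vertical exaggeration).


VE = horizontal_scale / vertical_scale = 50000 / 22800 ≈ 2.2

2.2x


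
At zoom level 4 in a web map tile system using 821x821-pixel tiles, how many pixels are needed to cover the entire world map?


tiles per axis = 2^4 = 16
total tiles = 16^2 = 256
pixels per axis = 16 * 821 = 13136
total pixels = 13136^2 = 172554496

172554496 pixels


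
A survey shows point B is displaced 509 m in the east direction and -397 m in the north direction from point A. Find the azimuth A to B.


az = atan2(509, -397) = 128.0 deg
adjusted to 0-360: 128.0 degrees

128.0 degrees


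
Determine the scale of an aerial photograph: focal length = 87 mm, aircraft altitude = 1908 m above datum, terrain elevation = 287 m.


scale = f / (H - h) = 87 mm / 1621 m = 87 / 1621000 = 1:18632

1:18632


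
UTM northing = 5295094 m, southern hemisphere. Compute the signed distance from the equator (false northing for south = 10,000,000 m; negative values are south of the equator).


For southern: actual = 5295094 - 10000000 = -4704906 m

-4704906 m


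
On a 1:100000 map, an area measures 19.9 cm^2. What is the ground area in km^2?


ground_area = 19.9 * (100000/100)^2 = 19900000.0 m^2 = 19.9 km^2

19.9 km^2


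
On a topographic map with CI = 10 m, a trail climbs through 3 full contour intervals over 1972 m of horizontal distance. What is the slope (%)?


elevation change = 3 * 10 = 30 m
slope = 30 / 1972 * 100 = 1.5%

1.5%


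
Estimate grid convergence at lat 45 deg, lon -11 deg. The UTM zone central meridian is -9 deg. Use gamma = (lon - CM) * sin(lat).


gamma = (-11 - -9) * sin(45) = -2 * 0.707107 = -1.414 degrees

-1.414 degrees


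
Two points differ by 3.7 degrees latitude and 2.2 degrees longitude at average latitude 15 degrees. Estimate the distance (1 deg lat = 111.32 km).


dlat_km = 3.7 * 111.32 = 411.884
dlon_km = 2.2 * 111.32 * cos(15) ≈ 236.559
dist = sqrt(411.884^2 + 236.559^2) ≈ 475.0 km

475.0 km


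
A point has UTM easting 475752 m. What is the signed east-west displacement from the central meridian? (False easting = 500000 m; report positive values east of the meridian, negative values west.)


displacement = 475752 - 500000 = -24248 m

-24248 m


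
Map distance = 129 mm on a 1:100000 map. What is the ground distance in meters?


ground = 129 mm * 100000 / 1000 = 12900.0 m

12900.0 m


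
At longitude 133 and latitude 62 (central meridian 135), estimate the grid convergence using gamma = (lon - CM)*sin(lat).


gamma = (133 - 135) * sin(62) = -2 * 0.882948 = -1.766 degrees

-1.766 degrees


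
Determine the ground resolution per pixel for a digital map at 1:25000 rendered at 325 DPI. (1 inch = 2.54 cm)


pixel_cm = 2.54 / 325 ≈ 0.007815 cm
ground = pixel_cm * 25000 / 100 = 2.54 * 25000 / (325 * 100) = 63500 / 32500 ≈ 1.95 m

1.95 m


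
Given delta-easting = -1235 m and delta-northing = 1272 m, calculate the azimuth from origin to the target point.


az = atan2(-1235, 1272) = -44.2 deg
adjusted to 0-360: 315.8 degrees

315.8 degrees


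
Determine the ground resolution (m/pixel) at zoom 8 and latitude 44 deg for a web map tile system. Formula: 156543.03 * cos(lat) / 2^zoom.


res = 156543.03 * cos(44) / 2^8 = 156543.03 * 0.7193398 / 256 = 439.87 m/pixel

439.87 m/pixel


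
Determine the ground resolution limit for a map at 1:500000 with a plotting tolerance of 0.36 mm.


ground = 0.36 mm * 500000 / 1000 = 180.0 m

180.0 m


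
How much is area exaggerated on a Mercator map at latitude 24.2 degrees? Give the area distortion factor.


area_distortion = 1/cos^2(24.2) = 1.202

1.202


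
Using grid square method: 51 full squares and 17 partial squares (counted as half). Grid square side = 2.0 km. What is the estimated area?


effective squares = 51 + 17 * 0.5 = 59.5
area = 59.5 * 4.0 = 238.0 km^2

238.0 km^2


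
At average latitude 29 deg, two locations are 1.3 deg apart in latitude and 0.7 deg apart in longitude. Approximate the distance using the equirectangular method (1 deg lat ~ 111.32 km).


dlat_km = 1.3 * 111.32 = 144.716
dlon_km = 0.7 * 111.32 * cos(29) ≈ 68.154
dist = sqrt(144.716^2 + 68.154^2) ≈ 160.0 km

160.0 km


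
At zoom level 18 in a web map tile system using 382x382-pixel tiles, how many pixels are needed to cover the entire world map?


tiles per axis = 2^18 = 262144
total tiles = 262144^2 = 68719476736
pixels per axis = 262144 * 382 = 100139008
total pixels = 100139008^2 = 10027820923224064

10027820923224064 pixels


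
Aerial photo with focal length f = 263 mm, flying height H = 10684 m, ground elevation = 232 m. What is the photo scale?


scale = f / (H - h) = 263 mm / 10452 m = 263 / 10452000 = 1:39741

1:39741


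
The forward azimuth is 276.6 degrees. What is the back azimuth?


back azimuth = (276.6 + 180) mod 360 = 96.6 degrees

96.6 degrees


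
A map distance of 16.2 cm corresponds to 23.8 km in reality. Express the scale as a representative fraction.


ground = 23.8 km = 2380000 cm; RF denominator = ground / map = 2380000 / 16.2 ≈ 146914; RF = 1:146914

1:146914


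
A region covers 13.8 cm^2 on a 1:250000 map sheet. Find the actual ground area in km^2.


ground_area = 13.8 * (250000/100)^2 = 86250000.0 m^2 = 86.25 km^2

86.25 km^2


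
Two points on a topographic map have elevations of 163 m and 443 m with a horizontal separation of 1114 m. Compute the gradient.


gradient = (443 - 163) / 1114 = 280 / 1114 = 0.2513

0.2513


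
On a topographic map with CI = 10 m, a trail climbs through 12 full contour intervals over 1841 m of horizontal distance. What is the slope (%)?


elevation change = 12 * 10 = 120 m
slope = 120 / 1841 * 100 = 6.5%

6.5%


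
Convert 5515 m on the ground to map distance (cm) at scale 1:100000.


map_cm = 5515 * 100 / 100000 = 5.515 cm ≈ 5.52 cm

5.52 cm


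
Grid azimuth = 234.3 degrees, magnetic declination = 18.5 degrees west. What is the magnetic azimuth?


magnetic azimuth = grid azimuth - declination (east +ve)
mag_az = 234.3 - -18.5 = 252.8 degrees

252.8 degrees


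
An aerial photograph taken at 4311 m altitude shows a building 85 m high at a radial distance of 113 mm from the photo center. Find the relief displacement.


d = h * r / H = 85 * 113 / 4311 = 2.23 mm

2.23 mm


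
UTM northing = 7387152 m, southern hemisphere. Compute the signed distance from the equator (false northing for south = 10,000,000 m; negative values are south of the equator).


For southern: actual = 7387152 - 10000000 = -2612848 m

-2612848 m


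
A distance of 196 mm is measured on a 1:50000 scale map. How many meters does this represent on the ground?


ground = 196 mm * 50000 / 1000 = 9800.0 m

9800.0 m


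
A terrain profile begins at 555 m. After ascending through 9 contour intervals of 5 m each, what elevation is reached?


elevation = 555 + 9 * 5 = 600 m

600 m


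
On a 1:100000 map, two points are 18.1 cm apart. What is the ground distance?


ground = 18.1 cm * 100000 / 100 = 18100.0 m = 18.1 km

18.1 km


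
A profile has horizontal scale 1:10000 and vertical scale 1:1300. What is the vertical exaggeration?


VE = horizontal_scale / vertical_scale = 10000 / 1300 ≈ 7.7

7.7x


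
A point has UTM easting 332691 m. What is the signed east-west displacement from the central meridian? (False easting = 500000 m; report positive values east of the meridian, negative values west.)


displacement = 332691 - 500000 = -167309 m

-167309 m


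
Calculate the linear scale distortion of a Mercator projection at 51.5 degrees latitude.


SF = 1 / cos(51.5) = 1 / 0.622515 = 1.606

1.606


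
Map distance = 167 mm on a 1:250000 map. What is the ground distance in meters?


ground = 167 mm * 250000 / 1000 = 41750.0 m

41750.0 m


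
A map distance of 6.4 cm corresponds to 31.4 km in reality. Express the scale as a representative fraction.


ground = 31.4 km = 3140000 cm; RF denominator = ground / map = 3140000 / 6.4 = 490625; RF = 1:490625

1:490625


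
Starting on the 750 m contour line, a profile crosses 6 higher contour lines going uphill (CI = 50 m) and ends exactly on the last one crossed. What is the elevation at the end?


elevation = 750 + 6 * 50 = 1050 m

1050 m


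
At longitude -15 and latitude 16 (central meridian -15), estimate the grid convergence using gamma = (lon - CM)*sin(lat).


gamma = (-15 - -15) * sin(16) = 0 * 0.275637 = 0.0 degrees

0.0 degrees


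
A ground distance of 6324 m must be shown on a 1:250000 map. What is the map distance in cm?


map_cm = 6324 * 100 / 250000 = 2.5296 cm ≈ 2.53 cm

2.53 cm


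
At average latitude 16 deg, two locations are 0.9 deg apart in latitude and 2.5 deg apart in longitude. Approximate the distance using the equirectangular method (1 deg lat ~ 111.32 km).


dlat_km = 0.9 * 111.32 = 100.188
dlon_km = 2.5 * 111.32 * cos(16) ≈ 267.519
dist = sqrt(100.188^2 + 267.519^2) ≈ 285.7 km

285.7 km


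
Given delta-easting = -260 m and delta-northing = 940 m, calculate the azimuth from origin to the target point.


az = atan2(-260, 940) = -15.5 deg
adjusted to 0-360: 344.5 degrees

344.5 degrees


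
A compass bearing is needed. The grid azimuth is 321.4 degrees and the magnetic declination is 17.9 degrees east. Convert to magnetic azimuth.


magnetic azimuth = grid azimuth - declination (east +ve)
mag_az = 321.4 - 17.9 = 303.5 degrees

303.5 degrees


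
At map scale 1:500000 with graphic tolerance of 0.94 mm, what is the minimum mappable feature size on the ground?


ground = 0.94 mm * 500000 / 1000 = 470.0 m

470.0 m


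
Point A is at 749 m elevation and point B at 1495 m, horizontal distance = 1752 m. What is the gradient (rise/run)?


gradient = (1495 - 749) / 1752 = 746 / 1752 = 0.4258

0.4258


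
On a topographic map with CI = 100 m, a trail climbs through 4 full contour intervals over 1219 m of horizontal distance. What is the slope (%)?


elevation change = 4 * 100 = 400 m
slope = 400 / 1219 * 100 = 32.8%

32.8%


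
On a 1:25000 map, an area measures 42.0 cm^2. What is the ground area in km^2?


ground_area = 42.0 * (25000/100)^2 = 2625000.0 m^2 = 2.625 km^2

2.625 km^2


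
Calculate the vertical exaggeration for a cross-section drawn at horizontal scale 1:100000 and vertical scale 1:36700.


VE = horizontal_scale / vertical_scale = 100000 / 36700 ≈ 2.7

2.7x


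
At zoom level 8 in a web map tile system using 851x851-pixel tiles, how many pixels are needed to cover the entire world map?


tiles per axis = 2^8 = 256
total tiles = 256^2 = 65536
pixels per axis = 256 * 851 = 217856
total pixels = 217856^2 = 47461236736

47461236736 pixels


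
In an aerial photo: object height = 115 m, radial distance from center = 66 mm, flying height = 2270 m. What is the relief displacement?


d = h * r / H = 115 * 66 / 2270 = 3.34 mm

3.34 mm


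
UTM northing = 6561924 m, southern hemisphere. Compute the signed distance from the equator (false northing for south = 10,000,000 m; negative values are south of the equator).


For southern: actual = 6561924 - 10000000 = -3438076 m

-3438076 m


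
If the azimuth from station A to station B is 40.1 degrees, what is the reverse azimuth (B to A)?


back azimuth = (40.1 + 180) mod 360 = 220.1 degrees

220.1 degrees


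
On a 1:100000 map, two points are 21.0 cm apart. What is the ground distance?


ground = 21.0 cm * 100000 / 100 = 21000.0 m = 21.0 km

21.0 km


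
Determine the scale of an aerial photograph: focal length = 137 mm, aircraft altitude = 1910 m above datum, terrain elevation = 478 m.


scale = f / (H - h) = 137 mm / 1432 m = 137 / 1432000 = 1:10453

1:10453


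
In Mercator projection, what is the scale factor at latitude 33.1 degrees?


SF = 1 / cos(33.1) = 1 / 0.837719 = 1.194

1.194


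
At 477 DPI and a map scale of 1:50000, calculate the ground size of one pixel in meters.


pixel_cm = 2.54 / 477 ≈ 0.005325 cm
ground = pixel_cm * 50000 / 100 = 2.54 * 50000 / (477 * 100) = 127000 / 47700 ≈ 2.66 m

2.66 m


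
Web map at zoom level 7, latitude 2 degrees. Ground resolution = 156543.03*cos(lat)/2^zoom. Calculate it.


res = 156543.03 * cos(2) / 2^7 = 156543.03 * 0.99939083 / 128 = 1222.25 m/pixel

1222.25 m/pixel


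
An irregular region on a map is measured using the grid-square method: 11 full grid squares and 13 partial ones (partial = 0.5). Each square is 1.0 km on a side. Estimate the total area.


effective squares = 11 + 13 * 0.5 = 17.5
area = 17.5 * 1.0 = 17.5 km^2

17.5 km^2


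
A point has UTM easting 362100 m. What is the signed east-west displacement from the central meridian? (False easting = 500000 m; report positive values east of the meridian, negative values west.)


displacement = 362100 - 500000 = -137900 m

-137900 m


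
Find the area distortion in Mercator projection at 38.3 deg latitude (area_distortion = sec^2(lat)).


area_distortion = 1/cos^2(38.3) = 1.624

1.624


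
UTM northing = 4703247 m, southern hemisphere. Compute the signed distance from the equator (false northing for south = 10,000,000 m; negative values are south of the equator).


For southern: actual = 4703247 - 10000000 = -5296753 m

-5296753 m


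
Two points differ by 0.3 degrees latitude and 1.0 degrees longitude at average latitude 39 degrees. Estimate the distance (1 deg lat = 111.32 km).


dlat_km = 0.3 * 111.32 = 33.396
dlon_km = 1.0 * 111.32 * cos(39) ≈ 86.512
dist = sqrt(33.396^2 + 86.512^2) ≈ 92.7 km

92.7 km


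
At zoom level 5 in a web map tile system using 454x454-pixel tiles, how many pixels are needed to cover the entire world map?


tiles per axis = 2^5 = 32
total tiles = 32^2 = 1024
pixels per axis = 32 * 454 = 14528
total pixels = 14528^2 = 211062784

211062784 pixels


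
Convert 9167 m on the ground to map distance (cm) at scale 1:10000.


map_cm = 9167 * 100 / 10000 = 91.67 cm

91.67 cm


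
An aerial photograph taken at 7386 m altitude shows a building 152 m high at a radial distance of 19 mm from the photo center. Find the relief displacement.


d = h * r / H = 152 * 19 / 7386 = 0.39 mm

0.39 mm


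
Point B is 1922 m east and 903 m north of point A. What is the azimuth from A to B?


az = atan2(1922, 903) = 64.8 deg
adjusted to 0-360: 64.8 degrees

64.8 degrees


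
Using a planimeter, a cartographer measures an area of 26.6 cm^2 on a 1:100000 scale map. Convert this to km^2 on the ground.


ground_area = 26.6 * (100000/100)^2 = 26600000.0 m^2 = 26.6 km^2

26.6 km^2


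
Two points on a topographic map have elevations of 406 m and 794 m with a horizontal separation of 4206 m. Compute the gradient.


gradient = (794 - 406) / 4206 = 388 / 4206 = 0.0922

0.0922


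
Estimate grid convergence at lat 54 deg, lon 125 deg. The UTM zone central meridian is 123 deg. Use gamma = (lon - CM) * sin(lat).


gamma = (125 - 123) * sin(54) = 2 * 0.809017 = 1.618 degrees

1.618 degrees


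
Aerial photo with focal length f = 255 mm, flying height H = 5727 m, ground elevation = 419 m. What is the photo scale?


scale = f / (H - h) = 255 mm / 5308 m = 255 / 5308000 = 1:20816

1:20816


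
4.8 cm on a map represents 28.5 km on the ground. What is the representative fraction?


ground = 28.5 km = 2850000 cm; RF denominator = ground / map = 2850000 / 4.8 = 593750; RF = 1:593750

1:593750


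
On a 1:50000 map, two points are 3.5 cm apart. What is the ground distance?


ground = 3.5 cm * 50000 / 100 = 1750.0 m = 1.75 km

1.75 km


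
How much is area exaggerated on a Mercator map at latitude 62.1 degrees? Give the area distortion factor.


area_distortion = 1/cos^2(62.1) = 4.567

4.567


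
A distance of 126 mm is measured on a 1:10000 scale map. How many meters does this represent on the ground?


ground = 126 mm * 10000 / 1000 = 1260.0 m

1260.0 m


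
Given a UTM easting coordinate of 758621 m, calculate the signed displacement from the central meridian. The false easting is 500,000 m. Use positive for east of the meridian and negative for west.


displacement = 758621 - 500000 = 258621 m

258621 m


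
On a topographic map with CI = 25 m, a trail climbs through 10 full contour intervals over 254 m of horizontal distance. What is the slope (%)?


elevation change = 10 * 25 = 250 m
slope = 250 / 254 * 100 = 98.4%

98.4%


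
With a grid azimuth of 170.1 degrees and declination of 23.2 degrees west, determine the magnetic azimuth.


magnetic azimuth = grid azimuth - declination (east +ve)
mag_az = 170.1 - -23.2 = 193.3 degrees

193.3 degrees


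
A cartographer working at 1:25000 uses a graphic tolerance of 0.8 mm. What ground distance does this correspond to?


ground = 0.8 mm * 25000 / 1000 = 20.0 m

20.0 m


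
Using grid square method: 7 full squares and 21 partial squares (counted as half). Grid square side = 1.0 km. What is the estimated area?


effective squares = 7 + 21 * 0.5 = 17.5
area = 17.5 * 1.0 = 17.5 km^2

17.5 km^2


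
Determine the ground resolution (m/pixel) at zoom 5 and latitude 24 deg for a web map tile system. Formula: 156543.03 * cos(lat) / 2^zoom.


res = 156543.03 * cos(24) / 2^5 = 156543.03 * 0.91354546 / 32 = 4469.04 m/pixel

4469.04 m/pixel


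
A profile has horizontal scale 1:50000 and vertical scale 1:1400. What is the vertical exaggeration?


VE = horizontal_scale / vertical_scale = 50000 / 1400 ≈ 35.7

35.7x


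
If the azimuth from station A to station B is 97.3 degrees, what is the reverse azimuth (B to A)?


back azimuth = (97.3 + 180) mod 360 = 277.3 degrees

277.3 degrees


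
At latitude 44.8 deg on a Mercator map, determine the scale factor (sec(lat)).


SF = 1 / cos(44.8) = 1 / 0.709571 = 1.409

1.409


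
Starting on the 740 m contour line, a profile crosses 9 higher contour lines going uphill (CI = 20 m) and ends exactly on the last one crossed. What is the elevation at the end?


elevation = 740 + 9 * 20 = 920 m

920 m


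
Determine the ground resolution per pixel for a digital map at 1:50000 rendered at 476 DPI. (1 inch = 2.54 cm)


pixel_cm = 2.54 / 476 ≈ 0.005336 cm
ground = pixel_cm * 50000 / 100 = 2.54 * 50000 / (476 * 100) = 127000 / 47600 ≈ 2.67 m

2.67 m


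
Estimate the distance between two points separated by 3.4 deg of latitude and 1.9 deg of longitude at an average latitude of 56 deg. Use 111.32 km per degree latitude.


dlat_km = 3.4 * 111.32 = 378.488
dlon_km = 1.9 * 111.32 * cos(56) ≈ 118.274
dist = sqrt(378.488^2 + 118.274^2) ≈ 396.5 km

396.5 km


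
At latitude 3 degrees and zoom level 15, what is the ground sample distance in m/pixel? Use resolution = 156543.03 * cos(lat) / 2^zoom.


res = 156543.03 * cos(3) / 2^15 = 156543.03 * 0.99862953 / 32768 = 4.77 m/pixel

4.77 m/pixel


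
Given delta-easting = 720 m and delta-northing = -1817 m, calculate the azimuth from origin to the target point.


az = atan2(720, -1817) = 158.4 deg
adjusted to 0-360: 158.4 degrees

158.4 degrees


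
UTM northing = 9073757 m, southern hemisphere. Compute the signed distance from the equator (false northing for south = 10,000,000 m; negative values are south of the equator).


For southern: actual = 9073757 - 10000000 = -926243 m

-926243 m


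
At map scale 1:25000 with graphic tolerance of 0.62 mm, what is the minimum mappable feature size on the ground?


ground = 0.62 mm * 25000 / 1000 = 15.5 m

15.5 m


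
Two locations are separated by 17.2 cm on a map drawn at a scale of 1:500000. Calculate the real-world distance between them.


ground = 17.2 cm * 500000 / 100 = 86000.0 m = 86.0 km

86.0 km


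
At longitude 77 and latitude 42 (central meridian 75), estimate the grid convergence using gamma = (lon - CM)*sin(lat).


gamma = (77 - 75) * sin(42) = 2 * 0.669131 = 1.338 degrees

1.338 degrees


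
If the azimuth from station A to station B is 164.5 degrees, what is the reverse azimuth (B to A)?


back azimuth = (164.5 + 180) mod 360 = 344.5 degrees

344.5 degrees


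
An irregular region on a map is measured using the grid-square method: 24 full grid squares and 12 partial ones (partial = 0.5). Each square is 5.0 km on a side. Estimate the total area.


effective squares = 24 + 12 * 0.5 = 30.0
area = 30.0 * 25.0 = 750.0 km^2

750.0 km^2


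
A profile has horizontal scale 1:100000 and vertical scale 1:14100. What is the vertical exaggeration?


VE = horizontal_scale / vertical_scale = 100000 / 14100 ≈ 7.1

7.1x


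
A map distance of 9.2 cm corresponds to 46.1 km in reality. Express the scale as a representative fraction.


ground = 46.1 km = 4610000 cm; RF denominator = ground / map = 4610000 / 9.2 ≈ 501087; RF = 1:501087

1:501087


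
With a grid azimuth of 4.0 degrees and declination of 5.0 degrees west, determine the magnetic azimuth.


magnetic azimuth = grid azimuth - declination (east +ve)
mag_az = 4.0 - -5.0 = 9.0 degrees

9.0 degrees


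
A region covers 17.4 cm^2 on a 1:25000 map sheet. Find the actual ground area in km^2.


ground_area = 17.4 * (25000/100)^2 = 1087500.0 m^2 = 1.0875 km^2 ≈ 1.088 km^2

1.088 km^2


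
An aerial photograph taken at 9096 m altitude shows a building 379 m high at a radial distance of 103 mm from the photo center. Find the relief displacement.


d = h * r / H = 379 * 103 / 9096 = 4.29 mm

4.29 mm


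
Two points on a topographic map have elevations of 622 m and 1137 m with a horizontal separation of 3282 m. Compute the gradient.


gradient = (1137 - 622) / 3282 = 515 / 3282 = 0.1569

0.1569


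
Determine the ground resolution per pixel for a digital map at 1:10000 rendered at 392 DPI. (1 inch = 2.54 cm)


pixel_cm = 2.54 / 392 ≈ 0.00648 cm
ground = pixel_cm * 10000 / 100 = 2.54 * 10000 / (392 * 100) = 25400 / 39200 ≈ 0.65 m

0.65 m


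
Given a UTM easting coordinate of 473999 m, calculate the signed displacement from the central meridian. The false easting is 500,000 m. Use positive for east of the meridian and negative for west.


displacement = 473999 - 500000 = -26001 m

-26001 m


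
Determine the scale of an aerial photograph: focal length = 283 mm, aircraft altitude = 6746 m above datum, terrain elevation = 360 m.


scale = f / (H - h) = 283 mm / 6386 m = 283 / 6386000 = 1:22565

1:22565


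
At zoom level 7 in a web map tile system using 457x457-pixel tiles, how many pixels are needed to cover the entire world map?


tiles per axis = 2^7 = 128
total tiles = 128^2 = 16384
pixels per axis = 128 * 457 = 58496
total pixels = 58496^2 = 3421782016

3421782016 pixels


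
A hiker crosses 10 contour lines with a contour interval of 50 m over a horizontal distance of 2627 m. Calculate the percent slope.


elevation change = 10 * 50 = 500 m
slope = 500 / 2627 * 100 = 19.0%

19.0%


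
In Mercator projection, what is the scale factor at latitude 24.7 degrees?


SF = 1 / cos(24.7) = 1 / 0.908508 = 1.101

1.101


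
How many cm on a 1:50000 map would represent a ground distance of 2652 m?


map_cm = 2652 * 100 / 50000 = 5.304 cm ≈ 5.3 cm

5.3 cm


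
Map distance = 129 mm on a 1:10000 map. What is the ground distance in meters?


ground = 129 mm * 10000 / 1000 = 1290.0 m

1290.0 m


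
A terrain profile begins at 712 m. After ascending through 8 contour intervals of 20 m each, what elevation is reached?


elevation = 712 + 8 * 20 = 872 m

872 m


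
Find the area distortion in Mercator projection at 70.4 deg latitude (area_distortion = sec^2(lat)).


area_distortion = 1/cos^2(70.4) = 8.887

8.887


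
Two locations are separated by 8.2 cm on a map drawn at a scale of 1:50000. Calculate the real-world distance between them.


ground = 8.2 cm * 50000 / 100 = 4100.0 m = 4.1 km

4.1 km


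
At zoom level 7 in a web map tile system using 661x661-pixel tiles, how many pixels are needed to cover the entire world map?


tiles per axis = 2^7 = 128
total tiles = 128^2 = 16384
pixels per axis = 128 * 661 = 84608
total pixels = 84608^2 = 7158513664

7158513664 pixels


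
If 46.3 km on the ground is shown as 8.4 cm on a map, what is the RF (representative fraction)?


ground = 46.3 km = 4630000 cm; RF denominator = ground / map = 4630000 / 8.4 ≈ 551190; RF = 1:551190

1:551190


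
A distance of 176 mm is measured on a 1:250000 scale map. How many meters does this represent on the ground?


ground = 176 mm * 250000 / 1000 = 44000.0 m

44000.0 m


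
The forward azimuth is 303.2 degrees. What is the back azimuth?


back azimuth = (303.2 + 180) mod 360 = 123.2 degrees

123.2 degrees


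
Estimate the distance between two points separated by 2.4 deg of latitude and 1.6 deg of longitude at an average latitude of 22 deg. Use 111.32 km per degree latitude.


dlat_km = 2.4 * 111.32 = 267.168
dlon_km = 1.6 * 111.32 * cos(22) ≈ 165.143
dist = sqrt(267.168^2 + 165.143^2) ≈ 314.1 km

314.1 km


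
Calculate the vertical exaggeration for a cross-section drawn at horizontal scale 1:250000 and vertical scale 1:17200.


VE = horizontal_scale / vertical_scale = 250000 / 17200 ≈ 14.5

14.5x


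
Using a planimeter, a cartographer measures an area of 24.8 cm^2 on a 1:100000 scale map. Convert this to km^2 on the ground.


ground_area = 24.8 * (100000/100)^2 = 24800000.0 m^2 = 24.8 km^2

24.8 km^2


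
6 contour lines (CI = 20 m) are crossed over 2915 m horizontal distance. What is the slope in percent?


elevation change = 6 * 20 = 120 m
slope = 120 / 2915 * 100 = 4.1%

4.1%


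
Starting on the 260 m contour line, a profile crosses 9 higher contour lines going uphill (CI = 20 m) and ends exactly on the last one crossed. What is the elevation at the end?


elevation = 260 + 9 * 20 = 440 m

440 m
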